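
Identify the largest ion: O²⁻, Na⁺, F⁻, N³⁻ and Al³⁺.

N³⁻

Isoelectronic series (10 e⁻ each). Size is set by nuclear charge: more protons means a smaller ion. Al³⁺ (Z=13), Na⁺ (Z=11), F⁻ (Z=9), O²⁻ (Z=8), N³⁻ (Z=7).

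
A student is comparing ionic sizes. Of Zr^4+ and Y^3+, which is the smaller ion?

Zr^4+

These species are isoelectronic with 36 electrons. The only difference is the number of protons: Zr^4+ (Z=40), Y^3+ (Z=39). The strongest nuclear pull (Zr^4+) gives the smallest ion.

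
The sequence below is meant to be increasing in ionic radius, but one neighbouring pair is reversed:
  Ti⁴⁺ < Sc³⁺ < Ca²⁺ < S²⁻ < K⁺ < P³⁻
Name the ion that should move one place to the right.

S²⁻

Check each adjacent pair. S²⁻ and K⁺ are reversed: they are isoelectronic (18 e⁻) and K has more protons than S (19 vs 16), making K⁺ smaller. No other neighbouring pair contradicts the periodic trends, so S²⁻ is the ion listed too early.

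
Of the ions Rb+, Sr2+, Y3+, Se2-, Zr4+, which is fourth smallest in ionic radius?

Rb+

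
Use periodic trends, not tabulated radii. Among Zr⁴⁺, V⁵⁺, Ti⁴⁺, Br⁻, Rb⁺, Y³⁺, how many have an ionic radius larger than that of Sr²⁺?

Tabulating Z and e⁻: V⁵⁺: 18 e⁻, Z=23, Ti⁴⁺: 18 e⁻, Z=22, Zr⁴⁺: 36 e⁻, Z=40, Y³⁺: 36 e⁻, Z=39, Sr²⁺: 36 e⁻, Z=38, Rb⁺: 36 e⁻, Z=37, Br⁻: 36 e⁻, Z=35. V⁵⁺ < Ti⁴⁺ (isoelectronic, higher Z=23 is smaller); Ti⁴⁺ < Zr⁴⁺ (same group, period 4 vs 5); Zr⁴⁺ < Y³⁺ (both 36 e⁻, Z=40>39); Y³⁺ < Sr²⁺ (isoelectronic, higher Z=39 is smaller); Sr²⁺ < Rb⁺ (both 36 e⁻, Z=38>37); Rb⁺ < Br⁻ (isoelectronic, higher Z=37 is smaller).
Relative to Sr²⁺, the ions that are larger are Rb⁺, Br⁻. Count: 2.

2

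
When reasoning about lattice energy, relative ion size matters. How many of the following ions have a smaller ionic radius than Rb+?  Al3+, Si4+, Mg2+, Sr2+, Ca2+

5

Si4+: 10 e⁻, Z=14, Al3+: 10 e⁻, Z=13, Mg2+: 10 e⁻, Z=12, Ca2+: 18 e⁻, Z=20, Sr2+: 36 e⁻, Z=38, Rb+: 36 e⁻, Z=37. Si4+ < Al3+ (both 10 e⁻, Z=14>13); Al3+ < Mg2+ (both 10 e⁻, Z=13>12); Mg2+ < Ca2+ (same group, period 3 vs 4); Ca2+ < Sr2+ (same group, 1 shell fewer); Sr2+ < Rb+ (isoelectronic, higher Z=38 is smaller).
Placing each against Rb+: smaller — Si4+, Al3+, Mg2+, Ca2+, Sr2+; larger — none. That's 5.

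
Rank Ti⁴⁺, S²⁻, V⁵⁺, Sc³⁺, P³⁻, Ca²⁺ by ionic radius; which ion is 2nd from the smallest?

Ti⁴⁺

Isoelectronic series (18 e⁻ each). Size is set by nuclear charge: more protons means a smaller ion. V⁵⁺ (Z=23), Ti⁴⁺ (Z=22), Sc³⁺ (Z=21), Ca²⁺ (Z=20), S²⁻ (Z=16), P³⁻ (Z=15).
So the order is V⁵⁺ < Ti⁴⁺ < Sc³⁺ < Ca²⁺ < S²⁻ < P³⁻; the 2nd-smallest ion is Ti⁴⁺.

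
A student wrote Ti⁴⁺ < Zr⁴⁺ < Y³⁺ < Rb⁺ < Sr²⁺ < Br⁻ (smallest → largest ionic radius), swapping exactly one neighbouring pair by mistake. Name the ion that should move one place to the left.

Sr²⁺

Compare adjacent ions: they are isoelectronic (36 e⁻) and Sr has more protons than Rb (38 vs 37), making Sr²⁺ smaller — yet in this increasing list Rb⁺ sits before Sr²⁺. Nothing else is reversed, so Sr²⁺ should move one place to the left.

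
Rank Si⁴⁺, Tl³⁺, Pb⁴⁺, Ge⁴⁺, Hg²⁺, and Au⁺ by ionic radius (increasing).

Si⁴⁺ < Ge⁴⁺ < Pb⁴⁺ < Tl³⁺ < Hg²⁺ < Au⁺

Si⁴⁺ (Z=14, 10 e⁻), Ge⁴⁺ (Z=32, 28 e⁻), Pb⁴⁺ (Z=82, 78 e⁻), Tl³⁺ (Z=81, 78 e⁻), Hg²⁺ (Z=80, 78 e⁻), Au⁺ (Z=79, 78 e⁻). Si⁴⁺ < Ge⁴⁺ (same group, period 3 vs 4); Ge⁴⁺ < Pb⁴⁺ (same group, 2 shells fewer); Pb⁴⁺ < Tl³⁺ (isoelectronic, higher Z=82 is smaller); Tl³⁺ < Hg²⁺ (both 78 e⁻, Z=81>80); Hg²⁺ < Au⁺ (isoelectronic, higher Z=80 is smaller).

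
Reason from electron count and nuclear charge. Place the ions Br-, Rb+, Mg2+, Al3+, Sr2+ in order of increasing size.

Al3+ < Mg2+ < Sr2+ < Rb+ < Br-

First list Z and electron count for each: Al3+ has 10 e⁻ (Z=13), Mg2+ has 10 e⁻ (Z=12), Sr2+ has 36 e⁻ (Z=38), Rb+ has 36 e⁻ (Z=37), Br- has 36 e⁻ (Z=35). Al3+ < Mg2+ (both 10 e⁻, Z=13>12); Mg2+ < Sr2+ (same group, 2 shells fewer); Sr2+ < Rb+ (both 36 e⁻, Z=38>37); Rb+ < Br- (isoelectronic, higher Z=37 is smaller).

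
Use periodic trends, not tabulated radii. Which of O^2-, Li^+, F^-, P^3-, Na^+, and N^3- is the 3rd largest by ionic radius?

O^2-

Electron counts and nuclear charges: Li^+ has 2 e⁻ (Z=3), Na^+ has 10 e⁻ (Z=11), F^- has 10 e⁻ (Z=9), O^2- has 10 e⁻ (Z=8), N^3- has 10 e⁻ (Z=7), P^3- has 18 e⁻ (Z=15). Li^+ < Na^+ (same group, 1 shell fewer); Na^+ < F^- (both 10 e⁻, Z=11>9); F^- < O^2- (isoelectronic, higher Z=9 is smaller); O^2- < N^3- (both 10 e⁻, Z=8>7); N^3- < P^3- (same group, 1 shell fewer).
Full ascending order: Li^+ < Na^+ < F^- < O^2- < N^3- < P^3-. Counting from the largest, position 3 is O^2-.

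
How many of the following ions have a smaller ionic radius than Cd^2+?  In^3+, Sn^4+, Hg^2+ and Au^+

Tabulating Z and e⁻: Sn^4+: 46 e⁻, Z=50, In^3+: 46 e⁻, Z=49, Cd^2+: 46 e⁻, Z=48, Hg^2+: 78 e⁻, Z=80, Au^+: 78 e⁻, Z=79. Sn^4+ < In^3+ (isoelectronic, higher Z=50 is smaller); In^3+ < Cd^2+ (both 46 e⁻, Z=49>48); Cd^2+ < Hg^2+ (same group, period 5 vs 6); Hg^2+ < Au^+ (isoelectronic, higher Z=80 is smaller).
Ordering all of them (including Cd^2+) by radius gives Sn^4+ < In^3+ < Cd^2+ < Hg^2+ < Au^+. Count: 2.

2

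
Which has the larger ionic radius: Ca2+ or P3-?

P3-

All of these have 18 electrons (isoelectronic). With the same electron cloud, the ion with the most protons pulls it in tightest. Nuclear charges: Ca2+ (Z=20), P3- (Z=15). Highest Z is smallest.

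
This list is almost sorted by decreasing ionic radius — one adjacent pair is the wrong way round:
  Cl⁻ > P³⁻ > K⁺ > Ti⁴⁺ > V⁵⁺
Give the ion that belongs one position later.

Compare adjacent ions: they are isoelectronic (18 e⁻) and Cl has more protons than P (17 vs 15), making Cl⁻ smaller — yet in this decreasing list Cl⁻ sits before P³⁻. Nothing else is reversed, so Cl⁻ should move one place to the right.

Cl⁻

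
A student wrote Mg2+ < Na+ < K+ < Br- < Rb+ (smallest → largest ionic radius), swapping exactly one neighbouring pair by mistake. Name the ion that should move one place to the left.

The pair Br-, Rb+ is the wrong way round — they are isoelectronic (36 e⁻) and Rb has more protons than Br (37 vs 35), making Rb+ smaller. All other adjacent pairs agree with periodic trends, so Rb+ is the misplaced ion.

Rb+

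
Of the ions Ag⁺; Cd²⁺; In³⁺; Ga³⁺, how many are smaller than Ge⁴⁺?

0

Tabulating Z and e⁻: Ge⁴⁺ (Z=32, 28 e⁻), Ga³⁺ (Z=31, 28 e⁻), In³⁺ (Z=49, 46 e⁻), Cd²⁺ (Z=48, 46 e⁻), Ag⁺ (Z=47, 46 e⁻). Ge⁴⁺ < Ga³⁺ (both 28 e⁻, Z=32>31); Ga³⁺ < In³⁺ (same group, 1 shell fewer); In³⁺ < Cd²⁺ (isoelectronic, higher Z=49 is smaller); Cd²⁺ < Ag⁺ (isoelectronic, higher Z=48 is smaller).
Overall: Ge⁴⁺ < Ga³⁺ < In³⁺ < Cd²⁺ < Ag⁺. Ge⁴⁺ has 0 below it and 4 above. So 0 are smaller.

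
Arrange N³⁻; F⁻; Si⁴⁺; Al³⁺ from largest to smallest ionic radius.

N³⁻ > F⁻ > Al³⁺ > Si⁴⁺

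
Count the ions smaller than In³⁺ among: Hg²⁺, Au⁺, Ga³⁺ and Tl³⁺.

1

First list Z and electron count for each: Ga³⁺ (Z=31, 28 e⁻), In³⁺ (Z=49, 46 e⁻), Tl³⁺ (Z=81, 78 e⁻), Hg²⁺ (Z=80, 78 e⁻), Au⁺ (Z=79, 78 e⁻). Ga³⁺ < In³⁺ (same group, period 4 vs 5); In³⁺ < Tl³⁺ (same group, 1 shell fewer); Tl³⁺ < Hg²⁺ (isoelectronic, higher Z=81 is smaller); Hg²⁺ < Au⁺ (both 78 e⁻, Z=80>79).
Overall: Ga³⁺ < In³⁺ < Tl³⁺ < Hg²⁺ < Au⁺. In³⁺ has 1 below it and 3 above. Count: 1.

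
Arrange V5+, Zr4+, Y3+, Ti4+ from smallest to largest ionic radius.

V5+: 18 e⁻, Z=23, Ti4+: 18 e⁻, Z=22, Zr4+: 36 e⁻, Z=40, Y3+: 36 e⁻, Z=39. V5+ < Ti4+ (isoelectronic, higher Z=23 is smaller); Ti4+ < Zr4+ (same group, 1 shell fewer); Zr4+ < Y3+ (isoelectronic, higher Z=40 is smaller).

V5+ < Ti4+ < Zr4+ < Y3+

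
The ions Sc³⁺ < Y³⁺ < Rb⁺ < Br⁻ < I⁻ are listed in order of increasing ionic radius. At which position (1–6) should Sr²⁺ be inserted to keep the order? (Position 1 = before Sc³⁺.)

Electron counts and nuclear charges: Sc³⁺ has 18 e⁻ (Z=21), Y³⁺ has 36 e⁻ (Z=39), Sr²⁺ has 36 e⁻ (Z=38), Rb⁺ has 36 e⁻ (Z=37), Br⁻ has 36 e⁻ (Z=35), I⁻ has 54 e⁻ (Z=53). Sc³⁺ < Y³⁺ (same group, 1 shell fewer); Y³⁺ < Sr²⁺ (both 36 e⁻, Z=39>38); Sr²⁺ < Rb⁺ (isoelectronic, higher Z=38 is smaller); Rb⁺ < Br⁻ (both 36 e⁻, Z=37>35); Br⁻ < I⁻ (same group, 1 shell fewer).
With Sr²⁺ included the full order is Sc³⁺ < Y³⁺ < Sr²⁺ < Rb⁺ < Br⁻ < I⁻, so it takes position 3.

3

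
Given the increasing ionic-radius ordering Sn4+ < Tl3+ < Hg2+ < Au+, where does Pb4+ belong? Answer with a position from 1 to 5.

Work out protons and electrons: Sn4+: 46 e⁻, Z=50, Pb4+: 78 e⁻, Z=82, Tl3+: 78 e⁻, Z=81, Hg2+: 78 e⁻, Z=80, Au+: 78 e⁻, Z=79. Sn4+ < Pb4+ (same group, period 5 vs 6); Pb4+ < Tl3+ (isoelectronic, higher Z=82 is smaller); Tl3+ < Hg2+ (both 78 e⁻, Z=81>80); Hg2+ < Au+ (both 78 e⁻, Z=80>79).
With Pb4+ included the full order is Sn4+ < Pb4+ < Tl3+ < Hg2+ < Au+, so it takes position 2.

2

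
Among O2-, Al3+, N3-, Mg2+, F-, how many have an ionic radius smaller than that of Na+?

2

All of these have 10 electrons (isoelectronic). With the same electron cloud, the ion with the most protons pulls it in tightest. Nuclear charges: Al3+ (Z=13), Mg2+ (Z=12), Na+ (Z=11), F- (Z=9), O2- (Z=8), N3- (Z=7). Highest Z is smallest.
Overall: Al3+ < Mg2+ < Na+ < F- < O2- < N3-. Na+ has 2 below it and 3 above. That's 2.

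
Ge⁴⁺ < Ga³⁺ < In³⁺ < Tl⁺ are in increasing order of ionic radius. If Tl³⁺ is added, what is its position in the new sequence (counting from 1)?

First list Z and electron count for each: Ge⁴⁺ (Z=32, 28 e⁻), Ga³⁺ (Z=31, 28 e⁻), In³⁺ (Z=49, 46 e⁻), Tl³⁺ (Z=81, 78 e⁻), Tl⁺ (Z=81, 80 e⁻). Ge⁴⁺ < Ga³⁺ (both 28 e⁻, Z=32>31); Ga³⁺ < In³⁺ (same group, 1 shell fewer); In³⁺ < Tl³⁺ (same group, 1 shell fewer); Tl³⁺ < Tl⁺ (same element, +3 vs +1).
The complete sequence is Ge⁴⁺ < Ga³⁺ < In³⁺ < Tl³⁺ < Tl⁺. Tl³⁺ sits at position 4.

4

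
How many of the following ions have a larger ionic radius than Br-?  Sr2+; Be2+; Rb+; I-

Electron counts and nuclear charges: Be2+: 2 e⁻, Z=4, Sr2+: 36 e⁻, Z=38, Rb+: 36 e⁻, Z=37, Br-: 36 e⁻, Z=35, I-: 54 e⁻, Z=53. Be2+ < Sr2+ (same group, 3 shells fewer); Sr2+ < Rb+ (both 36 e⁻, Z=38>37); Rb+ < Br- (both 36 e⁻, Z=37>35); Br- < I- (same group, period 4 vs 5).
Ordering all of them (including Br-) by radius gives Be2+ < Sr2+ < Rb+ < Br- < I-. So 1 is larger.

1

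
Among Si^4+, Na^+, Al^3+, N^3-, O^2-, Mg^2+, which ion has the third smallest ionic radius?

Mg^2+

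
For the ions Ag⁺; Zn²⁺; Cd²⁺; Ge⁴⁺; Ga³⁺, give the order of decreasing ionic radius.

Tabulating Z and e⁻: Ge⁴⁺ (Z=32, 28 e⁻), Ga³⁺ (Z=31, 28 e⁻), Zn²⁺ (Z=30, 28 e⁻), Cd²⁺ (Z=48, 46 e⁻), Ag⁺ (Z=47, 46 e⁻). Ge⁴⁺ < Ga³⁺ (both 28 e⁻, Z=32>31); Ga³⁺ < Zn²⁺ (isoelectronic, higher Z=31 is smaller); Zn²⁺ < Cd²⁺ (same group, 1 shell fewer); Cd²⁺ < Ag⁺ (both 46 e⁻, Z=48>47).

Ag⁺ > Cd²⁺ > Zn²⁺ > Ga³⁺ > Ge⁴⁺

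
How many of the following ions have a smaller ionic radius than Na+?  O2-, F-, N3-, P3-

First list Z and electron count for each: Na+ (Z=11, 10 e⁻), F- (Z=9, 10 e⁻), O2- (Z=8, 10 e⁻), N3- (Z=7, 10 e⁻), P3- (Z=15, 18 e⁻). Na+ < F- (both 10 e⁻, Z=11>9); F- < O2- (isoelectronic, higher Z=9 is smaller); O2- < N3- (isoelectronic, higher Z=8 is smaller); N3- < P3- (same group, 1 shell fewer).
Placing each against Na+: smaller — none; larger — F-, O2-, N3-, P3-. That's 0.

0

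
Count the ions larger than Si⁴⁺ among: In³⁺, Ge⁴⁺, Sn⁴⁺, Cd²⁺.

4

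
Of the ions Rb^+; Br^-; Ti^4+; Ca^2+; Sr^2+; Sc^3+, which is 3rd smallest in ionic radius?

Ca^2+

Ti^4+ has 18 e⁻ (Z=22), Sc^3+ has 18 e⁻ (Z=21), Ca^2+ has 18 e⁻ (Z=20), Sr^2+ has 36 e⁻ (Z=38), Rb^+ has 36 e⁻ (Z=37), Br^- has 36 e⁻ (Z=35). Ti^4+ < Sc^3+ (both 18 e⁻, Z=22>21); Sc^3+ < Ca^2+ (isoelectronic, higher Z=21 is smaller); Ca^2+ < Sr^2+ (same group, 1 shell fewer); Sr^2+ < Rb^+ (both 36 e⁻, Z=38>37); Rb^+ < Br^- (both 36 e⁻, Z=37>35).
That gives Ti^4+ < Sc^3+ < Ca^2+ < Sr^2+ < Rb^+ < Br^-. From the smallest end, number 3 is Ca^2+.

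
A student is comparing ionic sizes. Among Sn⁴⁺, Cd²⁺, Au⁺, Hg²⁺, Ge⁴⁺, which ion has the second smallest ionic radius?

Tabulating Z and e⁻: Ge⁴⁺ (Z=32, 28 e⁻), Sn⁴⁺ (Z=50, 46 e⁻), Cd²⁺ (Z=48, 46 e⁻), Hg²⁺ (Z=80, 78 e⁻), Au⁺ (Z=79, 78 e⁻). Ge⁴⁺ < Sn⁴⁺ (same group, period 4 vs 5); Sn⁴⁺ < Cd²⁺ (both 46 e⁻, Z=50>48); Cd²⁺ < Hg²⁺ (same group, period 5 vs 6); Hg²⁺ < Au⁺ (both 78 e⁻, Z=80>79).
Ordering: Ge⁴⁺ < Sn⁴⁺ < Cd²⁺ < Hg²⁺ < Au⁺. The second smallest is Sn⁴⁺.

Sn⁴⁺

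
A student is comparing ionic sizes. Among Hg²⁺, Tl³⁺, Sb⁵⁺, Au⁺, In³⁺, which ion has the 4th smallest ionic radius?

Electron counts and nuclear charges: Sb⁵⁺: 46 e⁻, Z=51, In³⁺: 46 e⁻, Z=49, Tl³⁺: 78 e⁻, Z=81, Hg²⁺: 78 e⁻, Z=80, Au⁺: 78 e⁻, Z=79. Sb⁵⁺ < In³⁺ (isoelectronic, higher Z=51 is smaller); In³⁺ < Tl³⁺ (same group, period 5 vs 6); Tl³⁺ < Hg²⁺ (isoelectronic, higher Z=81 is smaller); Hg²⁺ < Au⁺ (both 78 e⁻, Z=80>79).
So the order is Sb⁵⁺ < In³⁺ < Tl³⁺ < Hg²⁺ < Au⁺; the 4th-smallest ion is Hg²⁺.

Hg²⁺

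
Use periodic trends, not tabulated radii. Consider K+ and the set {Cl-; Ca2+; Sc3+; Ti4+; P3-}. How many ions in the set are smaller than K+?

3

All of these have 18 electrons (isoelectronic). With the same electron cloud, the ion with the most protons pulls it in tightest. Nuclear charges: Ti4+ (Z=22), Sc3+ (Z=21), Ca2+ (Z=20), K+ (Z=19), Cl- (Z=17), P3- (Z=15). Highest Z is smallest.
Placing each against K+: smaller — Ti4+, Sc3+, Ca2+; larger — Cl-, P3-. Count: 3.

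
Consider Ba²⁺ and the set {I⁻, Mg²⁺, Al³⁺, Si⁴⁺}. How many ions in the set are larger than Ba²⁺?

1

Work out protons and electrons: Si⁴⁺: 10 e⁻, Z=14, Al³⁺: 10 e⁻, Z=13, Mg²⁺: 10 e⁻, Z=12, Ba²⁺: 54 e⁻, Z=56, I⁻: 54 e⁻, Z=53. Si⁴⁺ < Al³⁺ (isoelectronic, higher Z=14 is smaller); Al³⁺ < Mg²⁺ (both 10 e⁻, Z=13>12); Mg²⁺ < Ba²⁺ (same group, 3 shells fewer); Ba²⁺ < I⁻ (both 54 e⁻, Z=56>53).
Placing each against Ba²⁺: smaller — Si⁴⁺, Al³⁺, Mg²⁺; larger — I⁻. That's 1.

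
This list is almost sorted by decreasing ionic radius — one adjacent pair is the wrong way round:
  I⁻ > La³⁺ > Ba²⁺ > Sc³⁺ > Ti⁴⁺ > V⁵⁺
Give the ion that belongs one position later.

Check each adjacent pair. La³⁺ and Ba²⁺ are reversed: La³⁺ and Ba²⁺ share 54 electrons; the higher nuclear charge on La (Z=57) contracts it more, so La³⁺ < Ba²⁺. No other neighbouring pair contradicts the periodic trends, so La³⁺ is the ion listed too early.

La³⁺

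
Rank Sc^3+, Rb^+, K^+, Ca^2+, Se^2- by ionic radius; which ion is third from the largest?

K^+

Sc^3+ (Z=21, 18 e⁻), Ca^2+ (Z=20, 18 e⁻), K^+ (Z=19, 18 e⁻), Rb^+ (Z=37, 36 e⁻), Se^2- (Z=34, 36 e⁻). Sc^3+ < Ca^2+ (isoelectronic, higher Z=21 is smaller); Ca^2+ < K^+ (isoelectronic, higher Z=20 is smaller); K^+ < Rb^+ (same group, period 4 vs 5); Rb^+ < Se^2- (both 36 e⁻, Z=37>34).
So the order is Sc^3+ < Ca^2+ < K^+ < Rb^+ < Se^2-; the 3rd-largest ion is K^+.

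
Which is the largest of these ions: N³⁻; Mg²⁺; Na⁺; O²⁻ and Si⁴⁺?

Each ion has 10 electrons. The ranking follows nuclear charge in reverse — greater Z gives a smaller radius. Si⁴⁺ (Z=14), Mg²⁺ (Z=12), Na⁺ (Z=11), O²⁻ (Z=8), N³⁻ (Z=7).

N³⁻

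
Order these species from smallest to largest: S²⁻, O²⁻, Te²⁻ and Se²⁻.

These ions sit in one column with identical charge. Each step down the periodic table adds a principal shell, increasing the radius.

O²⁻ < S²⁻ < Se²⁻ < Te²⁻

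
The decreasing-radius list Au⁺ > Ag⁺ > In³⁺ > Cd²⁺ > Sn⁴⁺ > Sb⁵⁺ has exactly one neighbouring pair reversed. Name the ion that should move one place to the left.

Compare adjacent ions: In³⁺ and Cd²⁺ share 46 electrons; the higher nuclear charge on In (Z=49) contracts it more, so In³⁺ < Cd²⁺ — yet in this decreasing list In³⁺ sits before Cd²⁺. Nothing else is reversed, so Cd²⁺ should move one place to the left.

Cd²⁺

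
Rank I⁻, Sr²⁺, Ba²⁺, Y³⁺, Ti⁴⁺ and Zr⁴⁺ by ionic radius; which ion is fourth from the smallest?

Ti⁴⁺ (Z=22, 18 e⁻), Zr⁴⁺ (Z=40, 36 e⁻), Y³⁺ (Z=39, 36 e⁻), Sr²⁺ (Z=38, 36 e⁻), Ba²⁺ (Z=56, 54 e⁻), I⁻ (Z=53, 54 e⁻). Ti⁴⁺ < Zr⁴⁺ (same group, 1 shell fewer); Zr⁴⁺ < Y³⁺ (isoelectronic, higher Z=40 is smaller); Y³⁺ < Sr²⁺ (both 36 e⁻, Z=39>38); Sr²⁺ < Ba²⁺ (same group, 1 shell fewer); Ba²⁺ < I⁻ (both 54 e⁻, Z=56>53).
Full ascending order: Ti⁴⁺ < Zr⁴⁺ < Y³⁺ < Sr²⁺ < Ba²⁺ < I⁻. Counting from the smallest, position 4 is Sr²⁺.

Sr²⁺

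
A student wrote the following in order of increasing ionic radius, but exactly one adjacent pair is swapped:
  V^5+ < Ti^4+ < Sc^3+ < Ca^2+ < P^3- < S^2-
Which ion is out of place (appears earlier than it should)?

Scanning neighbour by neighbour, only P^3-/S^2- violates a trend: both have 18 electrons but Z(S)=16 > Z(P)=15, so S^2- should be the smaller of the two. That makes P^3- the one sitting a position early relative to where it belongs.

P^3-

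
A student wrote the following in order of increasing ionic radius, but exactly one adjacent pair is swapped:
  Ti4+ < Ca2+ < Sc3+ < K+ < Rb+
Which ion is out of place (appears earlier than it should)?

Ca2+

Scanning neighbour by neighbour, only Ca2+/Sc3+ violates a trend: they are isoelectronic (18 e⁻) and Sc has more protons than Ca (21 vs 20), making Sc3+ smaller. That makes Ca2+ the one sitting a position early relative to where it belongs.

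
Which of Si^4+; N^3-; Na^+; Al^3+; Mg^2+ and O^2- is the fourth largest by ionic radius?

Isoelectronic series (10 e⁻ each). Size is set by nuclear charge: more protons means a smaller ion. Si^4+ (Z=14), Al^3+ (Z=13), Mg^2+ (Z=12), Na^+ (Z=11), O^2- (Z=8), N^3- (Z=7).
That gives Si^4+ < Al^3+ < Mg^2+ < Na^+ < O^2- < N^3-. From the largest end, number 4 is Mg^2+.

Mg^2+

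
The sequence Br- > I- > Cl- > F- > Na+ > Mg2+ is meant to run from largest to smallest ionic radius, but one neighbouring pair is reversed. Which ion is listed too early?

Scanning neighbour by neighbour, only Br-/I- violates a trend: same group and charge — period 4 sits above period 5, so Br- is smaller. That makes Br- the one sitting a position early relative to where it belongs.

Br-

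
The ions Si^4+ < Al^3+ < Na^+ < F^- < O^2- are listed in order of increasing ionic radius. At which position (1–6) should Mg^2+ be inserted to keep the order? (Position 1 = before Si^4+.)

3

Each ion has 10 electrons. The ranking follows nuclear charge in reverse — greater Z gives a smaller radius. Si^4+ (Z=14), Al^3+ (Z=13), Mg^2+ (Z=12), Na^+ (Z=11), F^- (Z=9), O^2- (Z=8).
The complete sequence is Si^4+ < Al^3+ < Mg^2+ < Na^+ < F^- < O^2-. Mg^2+ sits at position 3.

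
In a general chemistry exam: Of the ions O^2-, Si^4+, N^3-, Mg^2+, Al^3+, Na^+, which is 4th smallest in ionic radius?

All of these have 10 electrons (isoelectronic). With the same electron cloud, the ion with the most protons pulls it in tightest. Nuclear charges: Si^4+ (Z=14), Al^3+ (Z=13), Mg^2+ (Z=12), Na^+ (Z=11), O^2- (Z=8), N^3- (Z=7). Highest Z is smallest.
That gives Si^4+ < Al^3+ < Mg^2+ < Na^+ < O^2- < N^3-. From the smallest end, number 4 is Na^+.

Na^+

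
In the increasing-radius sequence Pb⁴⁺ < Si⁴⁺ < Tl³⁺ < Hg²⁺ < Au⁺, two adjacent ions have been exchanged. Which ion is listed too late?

Si⁴⁺

Compare adjacent ions: Si⁴⁺ and Pb⁴⁺ are in one column with the same charge; the lighter period-3 ion has 3 fewer shells and is smaller — yet in this increasing list Pb⁴⁺ sits before Si⁴⁺. Nothing else is reversed, so Si⁴⁺ should move one place to the left.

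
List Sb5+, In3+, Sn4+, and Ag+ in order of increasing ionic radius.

Sb5+ < Sn4+ < In3+ < Ag+

Isoelectronic series (46 e⁻ each). Size is set by nuclear charge: more protons means a smaller ion. Sb5+ (Z=51), Sn4+ (Z=50), In3+ (Z=49), Ag+ (Z=47).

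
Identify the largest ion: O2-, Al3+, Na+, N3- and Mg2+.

N3-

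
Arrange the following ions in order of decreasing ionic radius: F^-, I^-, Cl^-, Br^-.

I^- > Br^- > Cl^- > F^-

Same group, same charge. Going down the group adds an extra shell of electrons, so the ion gets larger: F^- is highest in the group and smallest.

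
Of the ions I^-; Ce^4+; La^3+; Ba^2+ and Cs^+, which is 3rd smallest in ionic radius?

Ba^2+

Each ion has 54 electrons. The ranking follows nuclear charge in reverse — greater Z gives a smaller radius. Ce^4+ (Z=58), La^3+ (Z=57), Ba^2+ (Z=56), Cs^+ (Z=55), I^- (Z=53).
Full ascending order: Ce^4+ < La^3+ < Ba^2+ < Cs^+ < I^-. Counting from the smallest, position 3 is Ba^2+.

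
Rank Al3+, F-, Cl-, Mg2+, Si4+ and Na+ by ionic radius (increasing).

Si4+ < Al3+ < Mg2+ < Na+ < F- < Cl-

Tabulating Z and e⁻: Si4+: 10 e⁻, Z=14, Al3+: 10 e⁻, Z=13, Mg2+: 10 e⁻, Z=12, Na+: 10 e⁻, Z=11, F-: 10 e⁻, Z=9, Cl-: 18 e⁻, Z=17. Si4+ < Al3+ (isoelectronic, higher Z=14 is smaller); Al3+ < Mg2+ (isoelectronic, higher Z=13 is smaller); Mg2+ < Na+ (isoelectronic, higher Z=12 is smaller); Na+ < F- (isoelectronic, higher Z=11 is smaller); F- < Cl- (same group, 1 shell fewer).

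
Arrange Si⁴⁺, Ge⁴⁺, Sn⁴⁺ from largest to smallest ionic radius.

Sn⁴⁺ > Ge⁴⁺ > Si⁴⁺

All are in the same group with charge +4. Radius grows down the group as n (the outermost shell) increases.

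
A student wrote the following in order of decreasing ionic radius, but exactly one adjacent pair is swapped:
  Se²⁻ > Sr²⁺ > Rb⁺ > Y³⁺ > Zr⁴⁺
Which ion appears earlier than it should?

Scanning neighbour by neighbour, only Sr²⁺/Rb⁺ violates a trend: they are isoelectronic (36 e⁻) and Sr has more protons than Rb (38 vs 37), making Sr²⁺ smaller. That makes Sr²⁺ the one sitting a position early relative to where it belongs.

Sr²⁺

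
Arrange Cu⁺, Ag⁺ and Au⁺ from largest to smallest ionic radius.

All are in the same group with charge +1. Radius grows down the group as n (the outermost shell) increases.

Au⁺ > Ag⁺ > Cu⁺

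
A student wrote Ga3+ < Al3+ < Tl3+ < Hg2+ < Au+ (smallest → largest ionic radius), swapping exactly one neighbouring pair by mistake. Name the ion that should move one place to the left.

Al3+

Check each adjacent pair. Ga3+ and Al3+ are reversed: both in group 13 with the same charge; Al3+ (period 3) has the smaller radius. No other neighbouring pair contradicts the periodic trends, so Al3+ is the ion listed too late.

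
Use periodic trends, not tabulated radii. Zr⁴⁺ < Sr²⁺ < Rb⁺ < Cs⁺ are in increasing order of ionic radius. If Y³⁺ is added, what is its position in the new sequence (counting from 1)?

Work out protons and electrons: Zr⁴⁺ (Z=40, 36 e⁻), Y³⁺ (Z=39, 36 e⁻), Sr²⁺ (Z=38, 36 e⁻), Rb⁺ (Z=37, 36 e⁻), Cs⁺ (Z=55, 54 e⁻). Zr⁴⁺ < Y³⁺ (isoelectronic, higher Z=40 is smaller); Y³⁺ < Sr²⁺ (both 36 e⁻, Z=39>38); Sr²⁺ < Rb⁺ (both 36 e⁻, Z=38>37); Rb⁺ < Cs⁺ (same group, period 5 vs 6).
The complete sequence is Zr⁴⁺ < Y³⁺ < Sr²⁺ < Rb⁺ < Cs⁺. Y³⁺ sits at position 2.

2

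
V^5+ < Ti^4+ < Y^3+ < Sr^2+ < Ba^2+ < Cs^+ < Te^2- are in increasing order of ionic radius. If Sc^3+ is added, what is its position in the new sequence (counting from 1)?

3

Tabulating Z and e⁻: V^5+: 18 e⁻, Z=23, Ti^4+: 18 e⁻, Z=22, Sc^3+: 18 e⁻, Z=21, Y^3+: 36 e⁻, Z=39, Sr^2+: 36 e⁻, Z=38, Ba^2+: 54 e⁻, Z=56, Cs^+: 54 e⁻, Z=55, Te^2-: 54 e⁻, Z=52. V^5+ < Ti^4+ (both 18 e⁻, Z=23>22); Ti^4+ < Sc^3+ (both 18 e⁻, Z=22>21); Sc^3+ < Y^3+ (same group, period 4 vs 5); Y^3+ < Sr^2+ (both 36 e⁻, Z=39>38); Sr^2+ < Ba^2+ (same group, period 5 vs 6); Ba^2+ < Cs^+ (both 54 e⁻, Z=56>55); Cs^+ < Te^2- (isoelectronic, higher Z=55 is smaller).
With Sc^3+ included the full order is V^5+ < Ti^4+ < Sc^3+ < Y^3+ < Sr^2+ < Ba^2+ < Cs^+ < Te^2-, so it takes position 3.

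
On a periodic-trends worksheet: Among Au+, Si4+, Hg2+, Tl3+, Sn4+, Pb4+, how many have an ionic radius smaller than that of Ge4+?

1

Work out protons and electrons: Si4+ has 10 e⁻ (Z=14), Ge4+ has 28 e⁻ (Z=32), Sn4+ has 46 e⁻ (Z=50), Pb4+ has 78 e⁻ (Z=82), Tl3+ has 78 e⁻ (Z=81), Hg2+ has 78 e⁻ (Z=80), Au+ has 78 e⁻ (Z=79). Si4+ < Ge4+ (same group, period 3 vs 4); Ge4+ < Sn4+ (same group, 1 shell fewer); Sn4+ < Pb4+ (same group, period 5 vs 6); Pb4+ < Tl3+ (both 78 e⁻, Z=82>81); Tl3+ < Hg2+ (isoelectronic, higher Z=81 is smaller); Hg2+ < Au+ (both 78 e⁻, Z=80>79).
Placing each against Ge4+: smaller — Si4+; larger — Sn4+, Pb4+, Tl3+, Hg2+, Au+. So 1 is smaller.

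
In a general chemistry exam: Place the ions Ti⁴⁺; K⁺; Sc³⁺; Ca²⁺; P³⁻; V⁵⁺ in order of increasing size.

Isoelectronic series (18 e⁻ each). Size is set by nuclear charge: more protons means a smaller ion. V⁵⁺ (Z=23), Ti⁴⁺ (Z=22), Sc³⁺ (Z=21), Ca²⁺ (Z=20), K⁺ (Z=19), P³⁻ (Z=15).

V⁵⁺ < Ti⁴⁺ < Sc³⁺ < Ca²⁺ < K⁺ < P³⁻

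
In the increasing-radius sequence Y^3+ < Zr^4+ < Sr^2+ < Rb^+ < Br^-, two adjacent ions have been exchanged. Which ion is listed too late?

The pair Y^3+, Zr^4+ is the wrong way round — Zr^4+ and Y^3+ share 36 electrons; the higher nuclear charge on Zr (Z=40) contracts it more, so Zr^4+ < Y^3+. All other adjacent pairs agree with periodic trends, so Zr^4+ is the misplaced ion.

Zr^4+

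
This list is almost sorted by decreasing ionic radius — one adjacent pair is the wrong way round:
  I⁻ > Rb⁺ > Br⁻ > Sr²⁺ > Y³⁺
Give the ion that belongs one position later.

The pair Rb⁺, Br⁻ is the wrong way round — both have 36 electrons but Z(Rb)=37 > Z(Br)=35, so Rb⁺ should be the smaller of the two. All other adjacent pairs agree with periodic trends, so Rb⁺ is the misplaced ion.

Rb⁺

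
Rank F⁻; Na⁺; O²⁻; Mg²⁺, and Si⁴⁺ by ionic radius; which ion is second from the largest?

All of these have 10 electrons (isoelectronic). With the same electron cloud, the ion with the most protons pulls it in tightest. Nuclear charges: Si⁴⁺ (Z=14), Mg²⁺ (Z=12), Na⁺ (Z=11), F⁻ (Z=9), O²⁻ (Z=8). Highest Z is smallest.
Ordering: Si⁴⁺ < Mg²⁺ < Na⁺ < F⁻ < O²⁻. The second largest is F⁻.

F⁻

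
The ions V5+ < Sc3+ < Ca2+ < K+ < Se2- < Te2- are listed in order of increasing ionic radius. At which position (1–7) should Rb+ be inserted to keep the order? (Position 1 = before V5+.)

5

Electron counts and nuclear charges: V5+ (Z=23, 18 e⁻), Sc3+ (Z=21, 18 e⁻), Ca2+ (Z=20, 18 e⁻), K+ (Z=19, 18 e⁻), Rb+ (Z=37, 36 e⁻), Se2- (Z=34, 36 e⁻), Te2- (Z=52, 54 e⁻). V5+ < Sc3+ (both 18 e⁻, Z=23>21); Sc3+ < Ca2+ (isoelectronic, higher Z=21 is smaller); Ca2+ < K+ (isoelectronic, higher Z=20 is smaller); K+ < Rb+ (same group, 1 shell fewer); Rb+ < Se2- (isoelectronic, higher Z=37 is smaller); Se2- < Te2- (same group, 1 shell fewer).
With Rb+ included the full order is V5+ < Sc3+ < Ca2+ < K+ < Rb+ < Se2- < Te2-, so it takes position 5.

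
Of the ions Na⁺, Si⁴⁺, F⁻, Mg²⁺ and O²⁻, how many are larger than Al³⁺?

All of these have 10 electrons (isoelectronic). With the same electron cloud, the ion with the most protons pulls it in tightest. Nuclear charges: Si⁴⁺ (Z=14), Al³⁺ (Z=13), Mg²⁺ (Z=12), Na⁺ (Z=11), F⁻ (Z=9), O²⁻ (Z=8). Highest Z is smallest.
Overall: Si⁴⁺ < Al³⁺ < Mg²⁺ < Na⁺ < F⁻ < O²⁻. Al³⁺ has 1 below it and 4 above. Count: 4.

4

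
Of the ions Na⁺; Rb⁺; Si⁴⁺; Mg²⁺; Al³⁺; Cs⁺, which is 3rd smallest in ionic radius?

Mg²⁺

Work out protons and electrons: Si⁴⁺: 10 e⁻, Z=14, Al³⁺: 10 e⁻, Z=13, Mg²⁺: 10 e⁻, Z=12, Na⁺: 10 e⁻, Z=11, Rb⁺: 36 e⁻, Z=37, Cs⁺: 54 e⁻, Z=55. Si⁴⁺ < Al³⁺ (isoelectronic, higher Z=14 is smaller); Al³⁺ < Mg²⁺ (both 10 e⁻, Z=13>12); Mg²⁺ < Na⁺ (isoelectronic, higher Z=12 is smaller); Na⁺ < Rb⁺ (same group, 2 shells fewer); Rb⁺ < Cs⁺ (same group, 1 shell fewer).
Full ascending order: Si⁴⁺ < Al³⁺ < Mg²⁺ < Na⁺ < Rb⁺ < Cs⁺. Counting from the smallest, position 3 is Mg²⁺.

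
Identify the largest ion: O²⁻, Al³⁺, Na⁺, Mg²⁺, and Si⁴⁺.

O²⁻

Isoelectronic series (10 e⁻ each). Size is set by nuclear charge: more protons means a smaller ion. Si⁴⁺ (Z=14), Al³⁺ (Z=13), Mg²⁺ (Z=12), Na⁺ (Z=11), O²⁻ (Z=8).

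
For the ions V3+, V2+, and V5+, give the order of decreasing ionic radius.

Same element, different charge: the more highly charged cation has fewer electrons and a greater effective nuclear charge per electron, making V5+ the smallest.

V2+ > V3+ > V5+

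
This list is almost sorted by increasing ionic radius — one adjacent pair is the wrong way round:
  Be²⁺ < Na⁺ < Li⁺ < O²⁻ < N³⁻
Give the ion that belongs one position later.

Na⁺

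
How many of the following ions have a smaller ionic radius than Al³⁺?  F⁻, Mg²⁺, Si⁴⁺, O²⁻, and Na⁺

1

All of these have 10 electrons (isoelectronic). With the same electron cloud, the ion with the most protons pulls it in tightest. Nuclear charges: Si⁴⁺ (Z=14), Al³⁺ (Z=13), Mg²⁺ (Z=12), Na⁺ (Z=11), F⁻ (Z=9), O²⁻ (Z=8). Highest Z is smallest.
Relative to Al³⁺, the ions that are smaller are Si⁴⁺. That's 1.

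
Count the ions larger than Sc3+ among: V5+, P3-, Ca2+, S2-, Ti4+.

3

All of these have 18 electrons (isoelectronic). With the same electron cloud, the ion with the most protons pulls it in tightest. Nuclear charges: V5+ (Z=23), Ti4+ (Z=22), Sc3+ (Z=21), Ca2+ (Z=20), S2- (Z=16), P3- (Z=15). Highest Z is smallest.
Placing each against Sc3+: smaller — V5+, Ti4+; larger — Ca2+, S2-, P3-. Count: 3.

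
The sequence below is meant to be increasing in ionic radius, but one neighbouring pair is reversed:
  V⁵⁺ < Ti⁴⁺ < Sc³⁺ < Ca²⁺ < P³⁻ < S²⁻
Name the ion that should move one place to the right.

P³⁻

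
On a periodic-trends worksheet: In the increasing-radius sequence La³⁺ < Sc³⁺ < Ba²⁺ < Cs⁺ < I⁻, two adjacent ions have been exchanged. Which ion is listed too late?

Check each adjacent pair. La³⁺ and Sc³⁺ are reversed: Sc³⁺ and La³⁺ are in one column with the same charge; the lighter period-4 ion has 2 fewer shells and is smaller. No other neighbouring pair contradicts the periodic trends, so Sc³⁺ is the ion listed too late.

Sc³⁺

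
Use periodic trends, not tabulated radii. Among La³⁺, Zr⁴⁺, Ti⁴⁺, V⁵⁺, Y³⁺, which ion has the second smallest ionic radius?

Electron counts and nuclear charges: V⁵⁺ has 18 e⁻ (Z=23), Ti⁴⁺ has 18 e⁻ (Z=22), Zr⁴⁺ has 36 e⁻ (Z=40), Y³⁺ has 36 e⁻ (Z=39), La³⁺ has 54 e⁻ (Z=57). V⁵⁺ < Ti⁴⁺ (both 18 e⁻, Z=23>22); Ti⁴⁺ < Zr⁴⁺ (same group, period 4 vs 5); Zr⁴⁺ < Y³⁺ (isoelectronic, higher Z=40 is smaller); Y³⁺ < La³⁺ (same group, period 5 vs 6).
Full ascending order: V⁵⁺ < Ti⁴⁺ < Zr⁴⁺ < Y³⁺ < La³⁺. Counting from the smallest, position 2 is Ti⁴⁺.

Ti⁴⁺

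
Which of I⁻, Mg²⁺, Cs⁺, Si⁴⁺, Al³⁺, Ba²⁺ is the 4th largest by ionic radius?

Si⁴⁺ (Z=14, 10 e⁻), Al³⁺ (Z=13, 10 e⁻), Mg²⁺ (Z=12, 10 e⁻), Ba²⁺ (Z=56, 54 e⁻), Cs⁺ (Z=55, 54 e⁻), I⁻ (Z=53, 54 e⁻). Si⁴⁺ < Al³⁺ (both 10 e⁻, Z=14>13); Al³⁺ < Mg²⁺ (both 10 e⁻, Z=13>12); Mg²⁺ < Ba²⁺ (same group, 3 shells fewer); Ba²⁺ < Cs⁺ (isoelectronic, higher Z=56 is smaller); Cs⁺ < I⁻ (both 54 e⁻, Z=55>53).
That gives Si⁴⁺ < Al³⁺ < Mg²⁺ < Ba²⁺ < Cs⁺ < I⁻. From the largest end, number 4 is Mg²⁺.

Mg²⁺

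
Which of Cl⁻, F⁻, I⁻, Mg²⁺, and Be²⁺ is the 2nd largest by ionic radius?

Cl⁻

Work out protons and electrons: Be²⁺: 2 e⁻, Z=4, Mg²⁺: 10 e⁻, Z=12, F⁻: 10 e⁻, Z=9, Cl⁻: 18 e⁻, Z=17, I⁻: 54 e⁻, Z=53. Be²⁺ < Mg²⁺ (same group, 1 shell fewer); Mg²⁺ < F⁻ (both 10 e⁻, Z=12>9); F⁻ < Cl⁻ (same group, 1 shell fewer); Cl⁻ < I⁻ (same group, period 3 vs 5).
That gives Be²⁺ < Mg²⁺ < F⁻ < Cl⁻ < I⁻. From the largest end, number 2 is Cl⁻.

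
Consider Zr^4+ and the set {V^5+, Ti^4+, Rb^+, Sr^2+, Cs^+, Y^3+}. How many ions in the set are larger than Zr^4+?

Tabulating Z and e⁻: V^5+ (Z=23, 18 e⁻), Ti^4+ (Z=22, 18 e⁻), Zr^4+ (Z=40, 36 e⁻), Y^3+ (Z=39, 36 e⁻), Sr^2+ (Z=38, 36 e⁻), Rb^+ (Z=37, 36 e⁻), Cs^+ (Z=55, 54 e⁻). V^5+ < Ti^4+ (isoelectronic, higher Z=23 is smaller); Ti^4+ < Zr^4+ (same group, period 4 vs 5); Zr^4+ < Y^3+ (isoelectronic, higher Z=40 is smaller); Y^3+ < Sr^2+ (both 36 e⁻, Z=39>38); Sr^2+ < Rb^+ (both 36 e⁻, Z=38>37); Rb^+ < Cs^+ (same group, 1 shell fewer).
Placing each against Zr^4+: smaller — V^5+, Ti^4+; larger — Y^3+, Sr^2+, Rb^+, Cs^+. So 4 are larger.

4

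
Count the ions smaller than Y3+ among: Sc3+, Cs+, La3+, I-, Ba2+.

Tabulating Z and e⁻: Sc3+ (Z=21, 18 e⁻), Y3+ (Z=39, 36 e⁻), La3+ (Z=57, 54 e⁻), Ba2+ (Z=56, 54 e⁻), Cs+ (Z=55, 54 e⁻), I- (Z=53, 54 e⁻). Sc3+ < Y3+ (same group, period 4 vs 5); Y3+ < La3+ (same group, 1 shell fewer); La3+ < Ba2+ (both 54 e⁻, Z=57>56); Ba2+ < Cs+ (both 54 e⁻, Z=56>55); Cs+ < I- (both 54 e⁻, Z=55>53).
Overall: Sc3+ < Y3+ < La3+ < Ba2+ < Cs+ < I-. Y3+ has 1 below it and 4 above. Count: 1.

1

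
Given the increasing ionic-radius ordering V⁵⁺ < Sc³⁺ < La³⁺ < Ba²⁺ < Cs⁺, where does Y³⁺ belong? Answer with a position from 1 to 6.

First list Z and electron count for each: V⁵⁺ (Z=23, 18 e⁻), Sc³⁺ (Z=21, 18 e⁻), Y³⁺ (Z=39, 36 e⁻), La³⁺ (Z=57, 54 e⁻), Ba²⁺ (Z=56, 54 e⁻), Cs⁺ (Z=55, 54 e⁻). V⁵⁺ < Sc³⁺ (both 18 e⁻, Z=23>21); Sc³⁺ < Y³⁺ (same group, 1 shell fewer); Y³⁺ < La³⁺ (same group, period 5 vs 6); La³⁺ < Ba²⁺ (isoelectronic, higher Z=57 is smaller); Ba²⁺ < Cs⁺ (isoelectronic, higher Z=56 is smaller).
Merged order: V⁵⁺ < Sc³⁺ < Y³⁺ < La³⁺ < Ba²⁺ < Cs⁺ — Y³⁺ is number 3.

3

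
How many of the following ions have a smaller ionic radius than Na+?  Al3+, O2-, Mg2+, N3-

2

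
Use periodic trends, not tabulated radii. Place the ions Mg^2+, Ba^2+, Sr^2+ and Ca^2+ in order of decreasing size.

Ba^2+ > Sr^2+ > Ca^2+ > Mg^2+

These ions sit in one column with identical charge. Each step down the periodic table adds a principal shell, increasing the radius.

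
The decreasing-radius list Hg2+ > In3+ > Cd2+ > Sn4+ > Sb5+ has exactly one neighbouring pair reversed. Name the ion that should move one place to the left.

Cd2+

Check each adjacent pair. In3+ and Cd2+ are reversed: both have 46 electrons but Z(In)=49 > Z(Cd)=48, so In3+ should be the smaller of the two. No other neighbouring pair contradicts the periodic trends, so Cd2+ is the ion listed too late.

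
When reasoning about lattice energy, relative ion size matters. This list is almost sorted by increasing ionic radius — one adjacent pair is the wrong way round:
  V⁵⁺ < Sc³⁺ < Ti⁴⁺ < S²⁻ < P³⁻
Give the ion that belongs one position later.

Sc³⁺

Compare adjacent ions: both have 18 electrons but Z(Ti)=22 > Z(Sc)=21, so Ti⁴⁺ should be the smaller of the two — yet in this increasing list Sc³⁺ sits before Ti⁴⁺. Nothing else is reversed, so Sc³⁺ should move one place to the right.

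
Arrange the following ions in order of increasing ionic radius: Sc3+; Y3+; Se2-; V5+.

V5+ < Sc3+ < Y3+ < Se2-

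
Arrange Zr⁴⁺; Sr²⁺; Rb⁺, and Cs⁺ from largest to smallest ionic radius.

Cs⁺ > Rb⁺ > Sr²⁺ > Zr⁴⁺

Zr⁴⁺: 36 e⁻, Z=40, Sr²⁺: 36 e⁻, Z=38, Rb⁺: 36 e⁻, Z=37, Cs⁺: 54 e⁻, Z=55. Zr⁴⁺ < Sr²⁺ (isoelectronic, higher Z=40 is smaller); Sr²⁺ < Rb⁺ (isoelectronic, higher Z=38 is smaller); Rb⁺ < Cs⁺ (same group, period 5 vs 6).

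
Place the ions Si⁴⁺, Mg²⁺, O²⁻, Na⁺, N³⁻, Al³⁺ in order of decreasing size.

N³⁻ > O²⁻ > Na⁺ > Mg²⁺ > Al³⁺ > Si⁴⁺

All of these have 10 electrons (isoelectronic). With the same electron cloud, the ion with the most protons pulls it in tightest. Nuclear charges: Si⁴⁺ (Z=14), Al³⁺ (Z=13), Mg²⁺ (Z=12), Na⁺ (Z=11), O²⁻ (Z=8), N³⁻ (Z=7). Highest Z is smallest.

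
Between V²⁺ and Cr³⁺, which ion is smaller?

Cr³⁺

Isoelectronic series (21 e⁻ each). Size is set by nuclear charge: more protons means a smaller ion. Cr³⁺ (Z=24), V²⁺ (Z=23).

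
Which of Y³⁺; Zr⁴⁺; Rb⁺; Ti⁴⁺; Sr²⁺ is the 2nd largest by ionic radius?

Sr²⁺

Ti⁴⁺ has 18 e⁻ (Z=22), Zr⁴⁺ has 36 e⁻ (Z=40), Y³⁺ has 36 e⁻ (Z=39), Sr²⁺ has 36 e⁻ (Z=38), Rb⁺ has 36 e⁻ (Z=37). Ti⁴⁺ < Zr⁴⁺ (same group, period 4 vs 5); Zr⁴⁺ < Y³⁺ (isoelectronic, higher Z=40 is smaller); Y³⁺ < Sr²⁺ (isoelectronic, higher Z=39 is smaller); Sr²⁺ < Rb⁺ (both 36 e⁻, Z=38>37).
That gives Ti⁴⁺ < Zr⁴⁺ < Y³⁺ < Sr²⁺ < Rb⁺. From the largest end, number 2 is Sr²⁺.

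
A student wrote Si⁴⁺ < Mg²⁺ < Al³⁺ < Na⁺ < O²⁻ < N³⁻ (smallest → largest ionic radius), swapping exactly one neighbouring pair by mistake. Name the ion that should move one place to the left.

Check each adjacent pair. Mg²⁺ and Al³⁺ are reversed: both have 10 electrons but Z(Al)=13 > Z(Mg)=12, so Al³⁺ should be the smaller of the two. No other neighbouring pair contradicts the periodic trends, so Al³⁺ is the ion listed too late.

Al³⁺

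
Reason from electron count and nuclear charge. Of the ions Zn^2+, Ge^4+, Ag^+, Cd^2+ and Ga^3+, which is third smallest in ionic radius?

Zn^2+

Electron counts and nuclear charges: Ge^4+: 28 e⁻, Z=32, Ga^3+: 28 e⁻, Z=31, Zn^2+: 28 e⁻, Z=30, Cd^2+: 46 e⁻, Z=48, Ag^+: 46 e⁻, Z=47. Ge^4+ < Ga^3+ (both 28 e⁻, Z=32>31); Ga^3+ < Zn^2+ (isoelectronic, higher Z=31 is smaller); Zn^2+ < Cd^2+ (same group, period 4 vs 5); Cd^2+ < Ag^+ (isoelectronic, higher Z=48 is smaller).
Ordering: Ge^4+ < Ga^3+ < Zn^2+ < Cd^2+ < Ag^+. The third smallest is Zn^2+.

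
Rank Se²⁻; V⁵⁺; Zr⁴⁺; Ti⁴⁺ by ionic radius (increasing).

V⁵⁺ < Ti⁴⁺ < Zr⁴⁺ < Se²⁻

Tabulating Z and e⁻: V⁵⁺: 18 e⁻, Z=23, Ti⁴⁺: 18 e⁻, Z=22, Zr⁴⁺: 36 e⁻, Z=40, Se²⁻: 36 e⁻, Z=34. V⁵⁺ < Ti⁴⁺ (isoelectronic, higher Z=23 is smaller); Ti⁴⁺ < Zr⁴⁺ (same group, period 4 vs 5); Zr⁴⁺ < Se²⁻ (isoelectronic, higher Z=40 is smaller).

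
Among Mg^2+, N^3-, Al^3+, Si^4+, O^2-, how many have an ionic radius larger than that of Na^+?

2

All of these have 10 electrons (isoelectronic). With the same electron cloud, the ion with the most protons pulls it in tightest. Nuclear charges: Si^4+ (Z=14), Al^3+ (Z=13), Mg^2+ (Z=12), Na^+ (Z=11), O^2- (Z=8), N^3- (Z=7). Highest Z is smallest.
Ordering all of them (including Na^+) by radius gives Si^4+ < Al^3+ < Mg^2+ < Na^+ < O^2- < N^3-. So 2 are larger.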